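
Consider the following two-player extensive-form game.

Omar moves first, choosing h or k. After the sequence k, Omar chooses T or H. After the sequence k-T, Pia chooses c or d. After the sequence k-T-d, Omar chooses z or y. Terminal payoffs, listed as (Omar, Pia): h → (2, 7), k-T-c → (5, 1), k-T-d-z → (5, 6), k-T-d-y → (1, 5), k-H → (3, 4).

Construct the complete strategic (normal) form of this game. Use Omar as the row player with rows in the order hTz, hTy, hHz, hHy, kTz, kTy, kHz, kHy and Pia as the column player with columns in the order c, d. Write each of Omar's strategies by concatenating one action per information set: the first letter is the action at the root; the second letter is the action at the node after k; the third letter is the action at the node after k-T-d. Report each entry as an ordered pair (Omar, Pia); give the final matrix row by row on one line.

hTz: (2,7) (2,7) | hTy: (2,7) (2,7) | hHz: (2,7) (2,7) | hHy: (2,7) (2,7) | kTz: (5,1) (5,6) | kTy: (5,1) (1,5) | kHz: (3,4) (3,4) | kHy: (3,4) (3,4)

Row hTz: c→(2,7), d→(2,7)
Row hTy: c→(2,7), d→(2,7)
Row hHz: c→(2,7), d→(2,7)
Row hHy: c→(2,7), d→(2,7)
Row kTz: c→(5,1), d→(5,6)
Row kTy: c→(5,1), d→(1,5)
Row kHz: c→(3,4), d→(3,4)
Row kHy: c→(3,4), d→(3,4)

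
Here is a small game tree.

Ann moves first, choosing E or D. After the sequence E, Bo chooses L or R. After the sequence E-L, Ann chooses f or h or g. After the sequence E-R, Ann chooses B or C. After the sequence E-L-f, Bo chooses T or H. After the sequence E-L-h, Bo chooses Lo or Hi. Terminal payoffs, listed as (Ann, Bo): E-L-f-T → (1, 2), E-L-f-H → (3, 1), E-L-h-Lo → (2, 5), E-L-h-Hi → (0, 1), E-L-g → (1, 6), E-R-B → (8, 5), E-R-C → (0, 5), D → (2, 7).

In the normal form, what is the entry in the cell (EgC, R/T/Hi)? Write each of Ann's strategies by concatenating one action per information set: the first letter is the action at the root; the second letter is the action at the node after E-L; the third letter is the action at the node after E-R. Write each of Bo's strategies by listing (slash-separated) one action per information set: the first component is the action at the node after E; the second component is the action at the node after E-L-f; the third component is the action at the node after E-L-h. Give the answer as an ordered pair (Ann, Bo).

(0, 5)

Trace the play path from the root:
  Ann plays E
  Bo plays R at [E]
  Ann plays C at [E-R]
→ terminal payoff (0, 5).
(Ann's choice at the node after E-L is never reached on this path, so it doesn't affect the outcome.)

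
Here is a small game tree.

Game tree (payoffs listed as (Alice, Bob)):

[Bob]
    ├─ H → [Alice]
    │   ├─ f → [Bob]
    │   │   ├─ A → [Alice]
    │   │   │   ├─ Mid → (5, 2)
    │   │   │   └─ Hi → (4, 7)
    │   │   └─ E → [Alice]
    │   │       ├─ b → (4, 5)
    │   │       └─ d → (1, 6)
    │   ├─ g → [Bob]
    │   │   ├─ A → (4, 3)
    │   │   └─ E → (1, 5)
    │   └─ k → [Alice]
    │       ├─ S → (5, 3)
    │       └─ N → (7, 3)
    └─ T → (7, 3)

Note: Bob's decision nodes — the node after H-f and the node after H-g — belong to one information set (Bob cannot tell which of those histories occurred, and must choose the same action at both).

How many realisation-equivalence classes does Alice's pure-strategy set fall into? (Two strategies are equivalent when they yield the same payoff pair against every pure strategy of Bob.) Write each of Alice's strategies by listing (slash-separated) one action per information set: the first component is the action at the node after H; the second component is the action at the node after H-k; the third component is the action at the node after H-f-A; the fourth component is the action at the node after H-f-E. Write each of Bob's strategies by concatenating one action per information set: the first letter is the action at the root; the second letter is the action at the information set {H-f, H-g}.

7

Alice has 24 pure strategies: f/S/Mid/b, f/S/Mid/d, f/S/Hi/b, f/S/Hi/d, f/N/Mid/b, f/N/Mid/d, f/N/Hi/b, f/N/Hi/d, g/S/Mid/b, g/S/Mid/d, g/S/Hi/b, g/S/Hi/d, g/N/Mid/b, g/N/Mid/d, g/N/Hi/b, g/N/Hi/d, k/S/Mid/b, k/S/Mid/d, k/S/Hi/b, k/S/Hi/d, k/N/Mid/b, k/N/Mid/d, k/N/Hi/b, k/N/Hi/d. Columns: HA, HE, TA, TE.
{f/S/Mid/b, f/N/Mid/b} → row (5,2) (4,5) (7,3) (7,3)
{f/S/Mid/d, f/N/Mid/d} → row (5,2) (1,6) (7,3) (7,3)
{f/S/Hi/b, f/N/Hi/b} → row (4,7) (4,5) (7,3) (7,3)
{f/S/Hi/d, f/N/Hi/d} → row (4,7) (1,6) (7,3) (7,3)
{g/S/Mid/b, g/S/Mid/d, g/S/Hi/b, g/S/Hi/d, g/N/Mid/b, g/N/Mid/d, g/N/Hi/b, g/N/Hi/d} → row (4,3) (1,5) (7,3) (7,3)
{k/S/Mid/b, k/S/Mid/d, k/S/Hi/b, k/S/Hi/d} → row (5,3) (5,3) (7,3) (7,3)
{k/N/Mid/b, k/N/Mid/d, k/N/Hi/b, k/N/Hi/d} → row (7,3) (7,3) (7,3) (7,3)
That's 7 distinct rows out of 24 strategies.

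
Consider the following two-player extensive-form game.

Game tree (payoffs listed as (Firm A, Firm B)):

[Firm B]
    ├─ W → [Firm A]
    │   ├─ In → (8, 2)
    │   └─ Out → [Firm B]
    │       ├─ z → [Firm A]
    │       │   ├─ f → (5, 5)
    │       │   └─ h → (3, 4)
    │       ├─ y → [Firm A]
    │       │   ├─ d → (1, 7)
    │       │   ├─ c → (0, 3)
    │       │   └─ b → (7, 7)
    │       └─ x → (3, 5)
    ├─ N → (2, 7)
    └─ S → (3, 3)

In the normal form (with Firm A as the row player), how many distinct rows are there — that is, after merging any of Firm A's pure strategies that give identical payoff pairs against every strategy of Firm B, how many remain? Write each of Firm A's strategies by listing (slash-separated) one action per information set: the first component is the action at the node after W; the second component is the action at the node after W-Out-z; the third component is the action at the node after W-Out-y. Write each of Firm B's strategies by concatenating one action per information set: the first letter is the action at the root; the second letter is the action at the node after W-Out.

7

Firm A has 12 pure strategies: In/f/d, In/f/c, In/f/b, In/h/d, In/h/c, In/h/b, Out/f/d, Out/f/c, Out/f/b, Out/h/d, Out/h/c, Out/h/b. Columns: Wz, Wy, Wx, Nz, Ny, Nx, Sz, Sy, Sx.
{In/f/d, In/f/c, In/f/b, In/h/d, In/h/c, In/h/b} → row (8,2) (8,2) (8,2) (2,7) (2,7) (2,7) (3,3) (3,3) (3,3)
{Out/f/d} → row (5,5) (1,7) (3,5) (2,7) (2,7) (2,7) (3,3) (3,3) (3,3)
{Out/f/c} → row (5,5) (0,3) (3,5) (2,7) (2,7) (2,7) (3,3) (3,3) (3,3)
{Out/f/b} → row (5,5) (7,7) (3,5) (2,7) (2,7) (2,7) (3,3) (3,3) (3,3)
{Out/h/d} → row (3,4) (1,7) (3,5) (2,7) (2,7) (2,7) (3,3) (3,3) (3,3)
{Out/h/c} → row (3,4) (0,3) (3,5) (2,7) (2,7) (2,7) (3,3) (3,3) (3,3)
{Out/h/b} → row (3,4) (7,7) (3,5) (2,7) (2,7) (2,7) (3,3) (3,3) (3,3)
That's 7 distinct rows out of 12 strategies.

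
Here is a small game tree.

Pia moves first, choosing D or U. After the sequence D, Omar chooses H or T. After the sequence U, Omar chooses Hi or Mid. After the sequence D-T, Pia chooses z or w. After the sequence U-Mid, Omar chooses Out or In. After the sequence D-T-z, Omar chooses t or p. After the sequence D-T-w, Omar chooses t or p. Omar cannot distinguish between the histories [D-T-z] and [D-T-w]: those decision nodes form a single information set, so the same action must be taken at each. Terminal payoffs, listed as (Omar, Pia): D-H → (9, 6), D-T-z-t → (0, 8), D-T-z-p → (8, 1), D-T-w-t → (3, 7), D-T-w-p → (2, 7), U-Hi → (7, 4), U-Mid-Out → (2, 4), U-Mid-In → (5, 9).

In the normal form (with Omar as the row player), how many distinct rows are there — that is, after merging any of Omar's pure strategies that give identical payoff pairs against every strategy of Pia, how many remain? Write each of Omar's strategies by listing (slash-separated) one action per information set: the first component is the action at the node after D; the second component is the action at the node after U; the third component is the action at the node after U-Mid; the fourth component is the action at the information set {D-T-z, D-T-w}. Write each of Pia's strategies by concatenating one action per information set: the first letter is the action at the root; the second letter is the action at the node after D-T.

Omar has 16 pure strategies: H/Hi/Out/t, H/Hi/Out/p, H/Hi/In/t, H/Hi/In/p, H/Mid/Out/t, H/Mid/Out/p, H/Mid/In/t, H/Mid/In/p, T/Hi/Out/t, T/Hi/Out/p, T/Hi/In/t, T/Hi/In/p, T/Mid/Out/t, T/Mid/Out/p, T/Mid/In/t, T/Mid/In/p. Columns: Dz, Dw, Uz, Uw.
{H/Hi/Out/t, H/Hi/Out/p, H/Hi/In/t, H/Hi/In/p} → row (9,6) (9,6) (7,4) (7,4)
{H/Mid/Out/t, H/Mid/Out/p} → row (9,6) (9,6) (2,4) (2,4)
{H/Mid/In/t, H/Mid/In/p} → row (9,6) (9,6) (5,9) (5,9)
{T/Hi/Out/t, T/Hi/In/t} → row (0,8) (3,7) (7,4) (7,4)
{T/Hi/Out/p, T/Hi/In/p} → row (8,1) (2,7) (7,4) (7,4)
{T/Mid/Out/t} → row (0,8) (3,7) (2,4) (2,4)
{T/Mid/Out/p} → row (8,1) (2,7) (2,4) (2,4)
{T/Mid/In/t} → row (0,8) (3,7) (5,9) (5,9)
{T/Mid/In/p} → row (8,1) (2,7) (5,9) (5,9)
That's 9 distinct rows out of 16 strategies.

9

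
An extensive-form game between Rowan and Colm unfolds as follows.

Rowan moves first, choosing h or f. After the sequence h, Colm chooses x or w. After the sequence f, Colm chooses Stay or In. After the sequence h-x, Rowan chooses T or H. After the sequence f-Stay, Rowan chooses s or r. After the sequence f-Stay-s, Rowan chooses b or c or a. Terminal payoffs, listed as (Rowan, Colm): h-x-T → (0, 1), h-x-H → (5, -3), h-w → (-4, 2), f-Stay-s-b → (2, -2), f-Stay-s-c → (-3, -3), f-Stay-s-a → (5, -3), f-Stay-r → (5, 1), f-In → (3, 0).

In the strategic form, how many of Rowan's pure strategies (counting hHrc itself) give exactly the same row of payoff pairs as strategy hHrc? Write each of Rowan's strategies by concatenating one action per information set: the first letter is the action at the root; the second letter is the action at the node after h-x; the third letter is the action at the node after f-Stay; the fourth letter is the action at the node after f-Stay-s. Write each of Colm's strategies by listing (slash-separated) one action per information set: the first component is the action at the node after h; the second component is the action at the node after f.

Row for hHrc (columns x/Stay, x/In, w/Stay, w/In): (5,-3) (5,-3) (-4,2) (-4,2).
Under hHrc, Rowan's choice at the node after f-Stay and at the node after f-Stay-s can never be reached regardless of what Colm does, so varying those choices leaves every outcome unchanged.
Holding the reachable choices fixed and varying the unreachable ones freely already gives 2 × 3 = 6 equivalent strategies.
No other strategy reproduces this row, so those 6 are the full class: hHsb, hHsc, hHsa, hHrb, hHrc, hHra.

6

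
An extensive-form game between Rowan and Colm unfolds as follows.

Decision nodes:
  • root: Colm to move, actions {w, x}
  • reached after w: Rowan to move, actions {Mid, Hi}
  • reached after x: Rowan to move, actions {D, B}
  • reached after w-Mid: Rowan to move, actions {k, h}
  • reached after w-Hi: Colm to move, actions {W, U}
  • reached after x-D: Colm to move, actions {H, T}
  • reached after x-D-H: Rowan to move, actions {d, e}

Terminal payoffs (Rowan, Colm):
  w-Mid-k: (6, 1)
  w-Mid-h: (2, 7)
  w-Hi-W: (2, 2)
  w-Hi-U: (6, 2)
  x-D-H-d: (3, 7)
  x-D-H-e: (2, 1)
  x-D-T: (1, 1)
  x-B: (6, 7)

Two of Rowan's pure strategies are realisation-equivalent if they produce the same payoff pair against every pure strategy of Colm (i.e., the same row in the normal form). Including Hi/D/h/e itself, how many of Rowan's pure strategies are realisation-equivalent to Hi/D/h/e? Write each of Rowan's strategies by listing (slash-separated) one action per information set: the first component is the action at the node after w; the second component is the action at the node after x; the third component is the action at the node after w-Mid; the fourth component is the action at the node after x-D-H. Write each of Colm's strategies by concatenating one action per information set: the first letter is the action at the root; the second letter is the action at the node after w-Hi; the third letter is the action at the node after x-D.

2

Row for Hi/D/h/e (columns wWH, wWT, wUH, wUT, xWH, xWT, xUH, xUT): (2,2) (2,2) (6,2) (6,2) (2,1) (1,1) (2,1) (1,1).
Under Hi/D/h/e, Rowan's choice at the node after w-Mid can never be reached regardless of what Colm does, so varying those choices leaves every outcome unchanged.
Holding the reachable choices fixed and varying the unreachable one freely already gives 2 equivalent strategies.
No other strategy reproduces this row, so those 2 are the full class: Hi/D/k/e, Hi/D/h/e.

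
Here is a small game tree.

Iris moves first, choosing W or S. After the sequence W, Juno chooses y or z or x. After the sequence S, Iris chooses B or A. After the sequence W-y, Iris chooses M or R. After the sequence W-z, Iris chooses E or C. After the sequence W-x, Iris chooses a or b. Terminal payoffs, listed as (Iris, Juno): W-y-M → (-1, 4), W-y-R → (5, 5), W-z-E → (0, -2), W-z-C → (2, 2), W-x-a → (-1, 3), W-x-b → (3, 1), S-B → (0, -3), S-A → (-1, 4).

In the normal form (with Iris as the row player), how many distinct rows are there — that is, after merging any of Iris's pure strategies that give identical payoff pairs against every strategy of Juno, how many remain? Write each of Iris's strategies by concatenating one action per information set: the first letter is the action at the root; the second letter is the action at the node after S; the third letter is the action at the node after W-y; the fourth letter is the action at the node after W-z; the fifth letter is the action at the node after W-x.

10

Iris has 32 pure strategies: WBMEa, WBMEb, WBMCa, WBMCb, WBREa, WBREb, WBRCa, WBRCb, WAMEa, WAMEb, WAMCa, WAMCb, WAREa, WAREb, WARCa, WARCb, SBMEa, SBMEb, SBMCa, SBMCb, SBREa, SBREb, SBRCa, SBRCb, SAMEa, SAMEb, SAMCa, SAMCb, SAREa, SAREb, SARCa, SARCb. Columns: y, z, x.
{WBMEa, WAMEa} → row (-1,4) (0,-2) (-1,3)
{WBMEb, WAMEb} → row (-1,4) (0,-2) (3,1)
{WBMCa, WAMCa} → row (-1,4) (2,2) (-1,3)
{WBMCb, WAMCb} → row (-1,4) (2,2) (3,1)
{WBREa, WAREa} → row (5,5) (0,-2) (-1,3)
{WBREb, WAREb} → row (5,5) (0,-2) (3,1)
{WBRCa, WARCa} → row (5,5) (2,2) (-1,3)
{WBRCb, WARCb} → row (5,5) (2,2) (3,1)
{SBMEa, SBMEb, SBMCa, SBMCb, SBREa, SBREb, SBRCa, SBRCb} → row (0,-3) (0,-3) (0,-3)
{SAMEa, SAMEb, SAMCa, SAMCb, SAREa, SAREb, SARCa, SARCb} → row (-1,4) (-1,4) (-1,4)
That's 10 distinct rows out of 32 strategies.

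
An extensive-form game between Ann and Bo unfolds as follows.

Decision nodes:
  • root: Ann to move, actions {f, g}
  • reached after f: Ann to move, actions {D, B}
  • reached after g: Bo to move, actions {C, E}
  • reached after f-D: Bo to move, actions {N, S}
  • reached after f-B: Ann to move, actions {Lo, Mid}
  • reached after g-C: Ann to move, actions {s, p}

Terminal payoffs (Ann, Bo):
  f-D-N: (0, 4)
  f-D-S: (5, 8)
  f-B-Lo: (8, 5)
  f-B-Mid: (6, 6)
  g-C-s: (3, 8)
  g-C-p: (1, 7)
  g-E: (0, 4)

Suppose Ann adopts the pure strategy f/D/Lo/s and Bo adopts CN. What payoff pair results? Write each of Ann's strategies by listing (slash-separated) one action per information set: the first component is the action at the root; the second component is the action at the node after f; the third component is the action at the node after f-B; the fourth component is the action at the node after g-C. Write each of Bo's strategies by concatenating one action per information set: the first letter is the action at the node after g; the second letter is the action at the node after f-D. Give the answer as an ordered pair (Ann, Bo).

(0, 4)

Trace the play path from the root:
  Ann plays f
  Ann plays D at [f]
  Bo plays N at [f-D]
→ terminal payoff (0, 4).
(Ann's choice at the node after f-B is never reached on this path, so it doesn't affect the outcome.)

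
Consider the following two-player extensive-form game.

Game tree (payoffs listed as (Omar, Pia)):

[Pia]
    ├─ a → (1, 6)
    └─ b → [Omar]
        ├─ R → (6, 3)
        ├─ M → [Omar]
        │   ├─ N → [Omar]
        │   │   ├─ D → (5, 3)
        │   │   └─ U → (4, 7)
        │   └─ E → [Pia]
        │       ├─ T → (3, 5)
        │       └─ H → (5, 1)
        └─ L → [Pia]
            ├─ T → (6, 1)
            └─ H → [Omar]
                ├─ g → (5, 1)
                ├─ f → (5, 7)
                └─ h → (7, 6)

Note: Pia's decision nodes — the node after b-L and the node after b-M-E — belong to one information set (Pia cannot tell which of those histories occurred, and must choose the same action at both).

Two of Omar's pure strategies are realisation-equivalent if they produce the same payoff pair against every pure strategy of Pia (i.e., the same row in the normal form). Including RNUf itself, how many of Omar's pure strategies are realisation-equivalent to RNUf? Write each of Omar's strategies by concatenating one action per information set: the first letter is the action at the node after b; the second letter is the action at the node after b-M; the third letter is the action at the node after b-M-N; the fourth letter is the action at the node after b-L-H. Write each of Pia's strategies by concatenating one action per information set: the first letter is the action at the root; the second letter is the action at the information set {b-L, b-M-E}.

Row for RNUf (columns aT, aH, bT, bH): (1,6) (1,6) (6,3) (6,3).
Under RNUf, Omar's choice at the node after b-M and at the node after b-M-N and at the node after b-L-H can never be reached regardless of what Pia does, so varying those choices leaves every outcome unchanged.
Holding the reachable choices fixed and varying the unreachable ones freely already gives 2 × 2 × 3 = 12 equivalent strategies.
No other strategy reproduces this row, so those 12 are the full class: RNDg, RNDf, RNDh, RNUg, RNUf, RNUh, REDg, REDf, REDh, REUg, REUf, REUh.

12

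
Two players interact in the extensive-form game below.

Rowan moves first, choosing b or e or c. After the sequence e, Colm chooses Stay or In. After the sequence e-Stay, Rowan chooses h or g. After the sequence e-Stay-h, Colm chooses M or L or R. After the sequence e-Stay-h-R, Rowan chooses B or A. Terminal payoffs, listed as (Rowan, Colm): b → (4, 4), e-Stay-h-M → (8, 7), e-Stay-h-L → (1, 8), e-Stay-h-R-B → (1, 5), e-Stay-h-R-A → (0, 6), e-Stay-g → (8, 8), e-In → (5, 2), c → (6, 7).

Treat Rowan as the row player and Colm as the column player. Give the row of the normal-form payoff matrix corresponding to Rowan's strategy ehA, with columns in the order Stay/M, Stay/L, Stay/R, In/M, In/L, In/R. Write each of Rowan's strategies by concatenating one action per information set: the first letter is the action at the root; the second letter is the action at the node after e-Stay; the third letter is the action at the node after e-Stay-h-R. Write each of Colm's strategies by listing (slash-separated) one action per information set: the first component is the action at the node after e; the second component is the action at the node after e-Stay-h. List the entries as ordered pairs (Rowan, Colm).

(8,7) (1,8) (0,6) (5,2) (5,2) (5,2)

vs Stay/M: Rowan plays e → Colm plays Stay at [e] → Rowan plays h at [e-Stay] → Colm plays M at [e-Stay-h] → (8, 7)
vs Stay/L: Rowan plays e → Colm plays Stay at [e] → Rowan plays h at [e-Stay] → Colm plays L at [e-Stay-h] → (1, 8)
vs Stay/R: Rowan plays e → Colm plays Stay at [e] → Rowan plays h at [e-Stay] → Colm plays R at [e-Stay-h] → Rowan plays A at [e-Stay-h-R] → (0, 6)
vs In/M: Rowan plays e → Colm plays In at [e] → (5, 2)
vs In/L: Rowan plays e → Colm plays In at [e] → (5, 2)
vs In/R: Rowan plays e → Colm plays In at [e] → (5, 2)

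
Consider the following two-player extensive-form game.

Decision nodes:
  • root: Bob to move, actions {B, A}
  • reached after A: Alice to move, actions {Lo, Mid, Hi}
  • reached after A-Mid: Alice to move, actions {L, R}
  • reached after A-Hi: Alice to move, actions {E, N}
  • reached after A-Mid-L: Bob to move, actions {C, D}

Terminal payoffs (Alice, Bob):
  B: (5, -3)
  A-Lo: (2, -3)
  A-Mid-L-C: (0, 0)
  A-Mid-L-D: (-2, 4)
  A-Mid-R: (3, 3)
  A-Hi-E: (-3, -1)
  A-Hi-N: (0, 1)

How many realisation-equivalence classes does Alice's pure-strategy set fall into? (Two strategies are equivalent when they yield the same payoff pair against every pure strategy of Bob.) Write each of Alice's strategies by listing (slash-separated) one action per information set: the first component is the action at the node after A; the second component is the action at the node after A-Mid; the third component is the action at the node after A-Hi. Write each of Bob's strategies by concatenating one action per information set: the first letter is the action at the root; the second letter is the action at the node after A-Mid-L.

Alice has 12 pure strategies: Lo/L/E, Lo/L/N, Lo/R/E, Lo/R/N, Mid/L/E, Mid/L/N, Mid/R/E, Mid/R/N, Hi/L/E, Hi/L/N, Hi/R/E, Hi/R/N. Columns: BC, BD, AC, AD.
{Lo/L/E, Lo/L/N, Lo/R/E, Lo/R/N} → row (5,-3) (5,-3) (2,-3) (2,-3)
{Mid/L/E, Mid/L/N} → row (5,-3) (5,-3) (0,0) (-2,4)
{Mid/R/E, Mid/R/N} → row (5,-3) (5,-3) (3,3) (3,3)
{Hi/L/E, Hi/R/E} → row (5,-3) (5,-3) (-3,-1) (-3,-1)
{Hi/L/N, Hi/R/N} → row (5,-3) (5,-3) (0,1) (0,1)
That's 5 distinct rows out of 12 strategies.

5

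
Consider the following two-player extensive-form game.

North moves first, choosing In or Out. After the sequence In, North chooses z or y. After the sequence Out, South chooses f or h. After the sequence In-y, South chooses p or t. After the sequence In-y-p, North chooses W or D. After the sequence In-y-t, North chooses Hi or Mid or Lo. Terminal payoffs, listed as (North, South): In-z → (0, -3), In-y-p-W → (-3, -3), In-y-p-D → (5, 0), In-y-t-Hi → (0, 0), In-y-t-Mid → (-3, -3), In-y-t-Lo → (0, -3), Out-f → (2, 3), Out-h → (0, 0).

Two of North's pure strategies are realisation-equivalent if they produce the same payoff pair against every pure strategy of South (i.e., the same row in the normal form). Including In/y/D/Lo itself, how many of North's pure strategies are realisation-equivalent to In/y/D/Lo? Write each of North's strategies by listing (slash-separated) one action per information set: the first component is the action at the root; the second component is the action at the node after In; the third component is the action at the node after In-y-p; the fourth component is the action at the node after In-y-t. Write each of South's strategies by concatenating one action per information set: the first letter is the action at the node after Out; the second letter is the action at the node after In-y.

1

Row for In/y/D/Lo (columns fp, ft, hp, ht): (5,0) (0,-3) (5,0) (0,-3).
Every one of North's information sets is on the play path for some reply by South when North follows In/y/D/Lo.
Changing the action at any of them therefore changes at least one column, so only In/y/D/Lo itself gives this row.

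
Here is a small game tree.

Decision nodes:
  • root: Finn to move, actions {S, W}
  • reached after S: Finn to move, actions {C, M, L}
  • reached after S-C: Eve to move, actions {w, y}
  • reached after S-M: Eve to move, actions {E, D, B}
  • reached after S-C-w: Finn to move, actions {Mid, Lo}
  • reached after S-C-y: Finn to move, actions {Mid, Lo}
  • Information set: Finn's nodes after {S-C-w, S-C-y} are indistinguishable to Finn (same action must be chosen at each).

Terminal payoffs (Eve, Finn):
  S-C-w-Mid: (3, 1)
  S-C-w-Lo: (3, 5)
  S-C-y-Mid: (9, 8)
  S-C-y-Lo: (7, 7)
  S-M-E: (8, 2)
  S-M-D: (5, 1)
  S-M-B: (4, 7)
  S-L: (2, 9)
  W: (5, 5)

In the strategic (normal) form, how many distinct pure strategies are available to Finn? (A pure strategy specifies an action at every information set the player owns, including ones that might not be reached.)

12

Finn owns the root with actions {S, W} — two choices.
Finn owns the node after S with actions {C, M, L} — three choices.
Finn owns the information set {S-C-w, S-C-y} with actions {Mid, Lo} — two choices.
A pure strategy fixes one action at each information set independently, so the count is the product 2 × 3 × 2 = 12.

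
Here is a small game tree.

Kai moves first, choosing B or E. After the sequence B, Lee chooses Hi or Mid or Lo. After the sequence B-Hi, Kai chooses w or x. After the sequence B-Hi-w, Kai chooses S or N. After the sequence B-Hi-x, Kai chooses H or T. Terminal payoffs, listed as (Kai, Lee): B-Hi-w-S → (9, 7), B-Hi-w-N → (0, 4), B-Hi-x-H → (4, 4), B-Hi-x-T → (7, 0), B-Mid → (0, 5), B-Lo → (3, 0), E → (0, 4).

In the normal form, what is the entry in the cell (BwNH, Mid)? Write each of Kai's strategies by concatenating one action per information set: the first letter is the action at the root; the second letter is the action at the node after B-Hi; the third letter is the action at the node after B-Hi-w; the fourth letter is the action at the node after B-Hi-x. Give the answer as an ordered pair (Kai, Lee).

Trace the play path from the root:
  Kai plays B
  Lee plays Mid at [B]
→ terminal payoff (0, 5).
(Kai's choice at the node after B-Hi is never reached on this path, so it doesn't affect the outcome.)

(0, 5)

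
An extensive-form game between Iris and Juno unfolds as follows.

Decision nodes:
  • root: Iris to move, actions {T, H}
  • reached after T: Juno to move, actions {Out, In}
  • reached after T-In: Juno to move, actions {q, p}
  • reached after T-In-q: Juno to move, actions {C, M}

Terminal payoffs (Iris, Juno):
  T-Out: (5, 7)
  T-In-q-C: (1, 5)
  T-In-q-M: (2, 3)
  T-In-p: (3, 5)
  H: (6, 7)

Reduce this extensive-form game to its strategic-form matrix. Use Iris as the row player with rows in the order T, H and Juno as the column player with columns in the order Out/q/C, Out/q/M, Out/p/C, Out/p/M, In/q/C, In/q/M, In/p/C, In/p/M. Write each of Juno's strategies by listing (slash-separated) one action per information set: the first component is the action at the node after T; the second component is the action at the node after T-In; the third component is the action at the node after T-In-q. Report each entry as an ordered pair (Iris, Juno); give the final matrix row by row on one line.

T: (5,7) (5,7) (5,7) (5,7) (1,5) (2,3) (3,5) (3,5) | H: (6,7) (6,7) (6,7) (6,7) (6,7) (6,7) (6,7) (6,7)

      Out/q/C  Out/q/M  Out/p/C  Out/p/M   In/q/C   In/q/M   In/p/C   In/p/M
   T    (5,7)    (5,7)    (5,7)    (5,7)    (1,5)    (2,3)    (3,5)    (3,5)
   H    (6,7)    (6,7)    (6,7)    (6,7)    (6,7)    (6,7)    (6,7)    (6,7)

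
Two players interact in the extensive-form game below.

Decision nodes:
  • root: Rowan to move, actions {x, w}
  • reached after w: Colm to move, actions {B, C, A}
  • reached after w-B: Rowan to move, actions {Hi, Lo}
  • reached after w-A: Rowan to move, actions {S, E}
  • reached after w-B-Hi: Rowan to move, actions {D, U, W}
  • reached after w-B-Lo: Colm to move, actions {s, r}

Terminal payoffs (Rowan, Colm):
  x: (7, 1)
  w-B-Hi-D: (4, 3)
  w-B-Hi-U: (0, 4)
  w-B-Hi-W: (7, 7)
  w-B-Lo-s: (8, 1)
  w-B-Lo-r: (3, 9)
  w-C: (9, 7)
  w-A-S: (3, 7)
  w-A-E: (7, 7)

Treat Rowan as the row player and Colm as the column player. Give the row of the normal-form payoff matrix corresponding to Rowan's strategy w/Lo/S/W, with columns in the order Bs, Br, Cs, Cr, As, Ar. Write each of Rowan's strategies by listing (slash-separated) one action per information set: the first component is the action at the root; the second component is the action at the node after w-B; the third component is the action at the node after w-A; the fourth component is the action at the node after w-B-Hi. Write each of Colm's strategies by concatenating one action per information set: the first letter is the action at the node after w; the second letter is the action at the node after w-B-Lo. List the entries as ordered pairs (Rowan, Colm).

vs Bs: Rowan plays w → Colm plays B at [w] → Rowan plays Lo at [w-B] → Colm plays s at [w-B-Lo] → (8, 1)
vs Br: Rowan plays w → Colm plays B at [w] → Rowan plays Lo at [w-B] → Colm plays r at [w-B-Lo] → (3, 9)
vs Cs: Rowan plays w → Colm plays C at [w] → (9, 7)
vs Cr: Rowan plays w → Colm plays C at [w] → (9, 7)
vs As: Rowan plays w → Colm plays A at [w] → Rowan plays S at [w-A] → (3, 7)
vs Ar: Rowan plays w → Colm plays A at [w] → Rowan plays S at [w-A] → (3, 7)

(8,1) (3,9) (9,7) (9,7) (3,7) (3,7)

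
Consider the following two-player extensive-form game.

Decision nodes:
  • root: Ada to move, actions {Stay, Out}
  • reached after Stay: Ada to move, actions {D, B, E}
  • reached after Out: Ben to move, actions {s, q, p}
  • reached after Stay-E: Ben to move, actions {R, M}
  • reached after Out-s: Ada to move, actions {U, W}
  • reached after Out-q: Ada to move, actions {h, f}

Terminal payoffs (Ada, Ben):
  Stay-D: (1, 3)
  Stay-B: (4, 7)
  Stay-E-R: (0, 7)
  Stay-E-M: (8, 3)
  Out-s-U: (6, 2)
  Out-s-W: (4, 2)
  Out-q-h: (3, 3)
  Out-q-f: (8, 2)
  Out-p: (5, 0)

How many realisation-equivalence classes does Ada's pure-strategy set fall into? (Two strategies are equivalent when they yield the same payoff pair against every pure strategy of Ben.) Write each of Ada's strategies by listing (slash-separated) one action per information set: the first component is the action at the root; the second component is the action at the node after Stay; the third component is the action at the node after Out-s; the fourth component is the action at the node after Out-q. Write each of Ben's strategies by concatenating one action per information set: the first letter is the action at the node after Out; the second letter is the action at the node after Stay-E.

Ada has 24 pure strategies: Stay/D/U/h, Stay/D/U/f, Stay/D/W/h, Stay/D/W/f, Stay/B/U/h, Stay/B/U/f, Stay/B/W/h, Stay/B/W/f, Stay/E/U/h, Stay/E/U/f, Stay/E/W/h, Stay/E/W/f, Out/D/U/h, Out/D/U/f, Out/D/W/h, Out/D/W/f, Out/B/U/h, Out/B/U/f, Out/B/W/h, Out/B/W/f, Out/E/U/h, Out/E/U/f, Out/E/W/h, Out/E/W/f. Columns: sR, sM, qR, qM, pR, pM.
{Stay/D/U/h, Stay/D/U/f, Stay/D/W/h, Stay/D/W/f} → row (1,3) (1,3) (1,3) (1,3) (1,3) (1,3)
{Stay/B/U/h, Stay/B/U/f, Stay/B/W/h, Stay/B/W/f} → row (4,7) (4,7) (4,7) (4,7) (4,7) (4,7)
{Stay/E/U/h, Stay/E/U/f, Stay/E/W/h, Stay/E/W/f} → row (0,7) (8,3) (0,7) (8,3) (0,7) (8,3)
{Out/D/U/h, Out/B/U/h, Out/E/U/h} → row (6,2) (6,2) (3,3) (3,3) (5,0) (5,0)
{Out/D/U/f, Out/B/U/f, Out/E/U/f} → row (6,2) (6,2) (8,2) (8,2) (5,0) (5,0)
{Out/D/W/h, Out/B/W/h, Out/E/W/h} → row (4,2) (4,2) (3,3) (3,3) (5,0) (5,0)
{Out/D/W/f, Out/B/W/f, Out/E/W/f} → row (4,2) (4,2) (8,2) (8,2) (5,0) (5,0)
That's 7 distinct rows out of 24 strategies.

7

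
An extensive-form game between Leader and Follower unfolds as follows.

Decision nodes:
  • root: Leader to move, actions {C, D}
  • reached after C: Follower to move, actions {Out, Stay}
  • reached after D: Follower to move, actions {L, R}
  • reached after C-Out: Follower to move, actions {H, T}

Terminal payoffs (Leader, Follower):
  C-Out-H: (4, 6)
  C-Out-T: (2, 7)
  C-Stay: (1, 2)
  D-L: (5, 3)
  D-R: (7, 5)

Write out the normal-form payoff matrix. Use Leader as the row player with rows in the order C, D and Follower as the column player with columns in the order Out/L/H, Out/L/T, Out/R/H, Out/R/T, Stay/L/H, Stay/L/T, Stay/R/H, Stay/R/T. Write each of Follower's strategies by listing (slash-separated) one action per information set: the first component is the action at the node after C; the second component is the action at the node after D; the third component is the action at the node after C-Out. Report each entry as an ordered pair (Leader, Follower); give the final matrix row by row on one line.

      Out/L/H  Out/L/T  Out/R/H  Out/R/T  Stay/L/H  Stay/L/T  Stay/R/H  Stay/R/T
   C    (4,6)    (2,7)    (4,6)    (2,7)    (1,2)    (1,2)    (1,2)    (1,2)
   D    (5,3)    (5,3)    (7,5)    (7,5)    (5,3)    (5,3)    (7,5)    (7,5)

C: (4,6) (2,7) (4,6) (2,7) (1,2) (1,2) (1,2) (1,2) | D: (5,3) (5,3) (7,5) (7,5) (5,3) (5,3) (7,5) (7,5)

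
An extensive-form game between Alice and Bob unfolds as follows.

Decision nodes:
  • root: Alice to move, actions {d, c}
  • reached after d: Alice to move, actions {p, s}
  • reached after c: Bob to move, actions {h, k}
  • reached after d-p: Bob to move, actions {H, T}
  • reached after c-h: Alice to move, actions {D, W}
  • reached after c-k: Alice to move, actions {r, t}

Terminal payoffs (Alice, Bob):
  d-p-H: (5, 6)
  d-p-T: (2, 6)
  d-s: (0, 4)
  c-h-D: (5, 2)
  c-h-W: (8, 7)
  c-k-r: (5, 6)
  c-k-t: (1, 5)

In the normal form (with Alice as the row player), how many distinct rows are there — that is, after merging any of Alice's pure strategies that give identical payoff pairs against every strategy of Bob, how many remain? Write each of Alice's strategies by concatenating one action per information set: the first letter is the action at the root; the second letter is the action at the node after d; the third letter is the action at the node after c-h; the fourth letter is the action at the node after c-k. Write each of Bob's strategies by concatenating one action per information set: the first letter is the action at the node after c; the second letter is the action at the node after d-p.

6

Alice has 16 pure strategies: dpDr, dpDt, dpWr, dpWt, dsDr, dsDt, dsWr, dsWt, cpDr, cpDt, cpWr, cpWt, csDr, csDt, csWr, csWt. Columns: hH, hT, kH, kT.
{dpDr, dpDt, dpWr, dpWt} → row (5,6) (2,6) (5,6) (2,6)
{dsDr, dsDt, dsWr, dsWt} → row (0,4) (0,4) (0,4) (0,4)
{cpDr, csDr} → row (5,2) (5,2) (5,6) (5,6)
{cpDt, csDt} → row (5,2) (5,2) (1,5) (1,5)
{cpWr, csWr} → row (8,7) (8,7) (5,6) (5,6)
{cpWt, csWt} → row (8,7) (8,7) (1,5) (1,5)
That's 6 distinct rows out of 16 strategies.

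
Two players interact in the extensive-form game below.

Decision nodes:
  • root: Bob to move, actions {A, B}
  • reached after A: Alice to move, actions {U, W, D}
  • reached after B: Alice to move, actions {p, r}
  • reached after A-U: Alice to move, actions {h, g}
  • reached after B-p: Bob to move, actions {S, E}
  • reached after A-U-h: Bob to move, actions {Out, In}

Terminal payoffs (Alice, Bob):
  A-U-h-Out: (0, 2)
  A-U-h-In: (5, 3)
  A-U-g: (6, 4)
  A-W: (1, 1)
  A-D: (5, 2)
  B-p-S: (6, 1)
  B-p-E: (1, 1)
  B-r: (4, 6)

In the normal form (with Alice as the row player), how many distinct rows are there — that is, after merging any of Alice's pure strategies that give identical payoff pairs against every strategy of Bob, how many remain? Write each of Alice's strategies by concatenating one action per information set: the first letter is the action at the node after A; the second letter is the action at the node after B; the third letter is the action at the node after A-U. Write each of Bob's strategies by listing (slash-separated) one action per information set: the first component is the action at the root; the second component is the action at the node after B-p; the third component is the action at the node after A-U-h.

Alice has 12 pure strategies: Uph, Upg, Urh, Urg, Wph, Wpg, Wrh, Wrg, Dph, Dpg, Drh, Drg. Columns: A/S/Out, A/S/In, A/E/Out, A/E/In, B/S/Out, B/S/In, B/E/Out, B/E/In.
{Uph} → row (0,2) (5,3) (0,2) (5,3) (6,1) (6,1) (1,1) (1,1)
{Upg} → row (6,4) (6,4) (6,4) (6,4) (6,1) (6,1) (1,1) (1,1)
{Urh} → row (0,2) (5,3) (0,2) (5,3) (4,6) (4,6) (4,6) (4,6)
{Urg} → row (6,4) (6,4) (6,4) (6,4) (4,6) (4,6) (4,6) (4,6)
{Wph, Wpg} → row (1,1) (1,1) (1,1) (1,1) (6,1) (6,1) (1,1) (1,1)
{Wrh, Wrg} → row (1,1) (1,1) (1,1) (1,1) (4,6) (4,6) (4,6) (4,6)
{Dph, Dpg} → row (5,2) (5,2) (5,2) (5,2) (6,1) (6,1) (1,1) (1,1)
{Drh, Drg} → row (5,2) (5,2) (5,2) (5,2) (4,6) (4,6) (4,6) (4,6)
That's 8 distinct rows out of 12 strategies.

8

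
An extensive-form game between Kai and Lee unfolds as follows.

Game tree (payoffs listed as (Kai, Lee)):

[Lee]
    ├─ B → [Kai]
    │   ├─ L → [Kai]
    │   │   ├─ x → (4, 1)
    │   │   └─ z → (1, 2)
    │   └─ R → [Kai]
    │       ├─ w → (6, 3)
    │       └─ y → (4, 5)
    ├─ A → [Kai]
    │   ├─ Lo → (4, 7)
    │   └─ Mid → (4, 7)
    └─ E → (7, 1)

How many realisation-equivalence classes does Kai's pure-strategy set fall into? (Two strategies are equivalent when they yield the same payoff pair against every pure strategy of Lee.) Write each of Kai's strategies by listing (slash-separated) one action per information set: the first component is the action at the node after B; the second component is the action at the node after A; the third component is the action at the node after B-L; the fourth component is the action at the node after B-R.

4

Kai has 16 pure strategies: L/Lo/x/w, L/Lo/x/y, L/Lo/z/w, L/Lo/z/y, L/Mid/x/w, L/Mid/x/y, L/Mid/z/w, L/Mid/z/y, R/Lo/x/w, R/Lo/x/y, R/Lo/z/w, R/Lo/z/y, R/Mid/x/w, R/Mid/x/y, R/Mid/z/w, R/Mid/z/y. Columns: B, A, E.
{L/Lo/x/w, L/Lo/x/y, L/Mid/x/w, L/Mid/x/y} → row (4,1) (4,7) (7,1)
{L/Lo/z/w, L/Lo/z/y, L/Mid/z/w, L/Mid/z/y} → row (1,2) (4,7) (7,1)
{R/Lo/x/w, R/Lo/z/w, R/Mid/x/w, R/Mid/z/w} → row (6,3) (4,7) (7,1)
{R/Lo/x/y, R/Lo/z/y, R/Mid/x/y, R/Mid/z/y} → row (4,5) (4,7) (7,1)
That's 4 distinct rows out of 16 strategies.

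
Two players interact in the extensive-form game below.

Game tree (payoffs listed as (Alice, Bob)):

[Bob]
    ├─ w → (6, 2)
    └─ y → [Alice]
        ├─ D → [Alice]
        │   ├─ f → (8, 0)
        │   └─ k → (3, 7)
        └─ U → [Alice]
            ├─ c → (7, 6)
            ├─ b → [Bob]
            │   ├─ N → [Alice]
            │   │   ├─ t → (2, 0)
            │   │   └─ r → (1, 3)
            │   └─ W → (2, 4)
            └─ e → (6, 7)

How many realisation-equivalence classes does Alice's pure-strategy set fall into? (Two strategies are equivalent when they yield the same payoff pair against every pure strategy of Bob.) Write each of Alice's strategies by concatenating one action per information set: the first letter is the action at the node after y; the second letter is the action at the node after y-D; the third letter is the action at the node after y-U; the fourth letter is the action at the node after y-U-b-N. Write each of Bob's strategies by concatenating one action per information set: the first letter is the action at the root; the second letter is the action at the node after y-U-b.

6

Alice has 24 pure strategies: Dfct, Dfcr, Dfbt, Dfbr, Dfet, Dfer, Dkct, Dkcr, Dkbt, Dkbr, Dket, Dker, Ufct, Ufcr, Ufbt, Ufbr, Ufet, Ufer, Ukct, Ukcr, Ukbt, Ukbr, Uket, Uker. Columns: wN, wW, yN, yW.
{Dfct, Dfcr, Dfbt, Dfbr, Dfet, Dfer} → row (6,2) (6,2) (8,0) (8,0)
{Dkct, Dkcr, Dkbt, Dkbr, Dket, Dker} → row (6,2) (6,2) (3,7) (3,7)
{Ufct, Ufcr, Ukct, Ukcr} → row (6,2) (6,2) (7,6) (7,6)
{Ufbt, Ukbt} → row (6,2) (6,2) (2,0) (2,4)
{Ufbr, Ukbr} → row (6,2) (6,2) (1,3) (2,4)
{Ufet, Ufer, Uket, Uker} → row (6,2) (6,2) (6,7) (6,7)
That's 6 distinct rows out of 24 strategies.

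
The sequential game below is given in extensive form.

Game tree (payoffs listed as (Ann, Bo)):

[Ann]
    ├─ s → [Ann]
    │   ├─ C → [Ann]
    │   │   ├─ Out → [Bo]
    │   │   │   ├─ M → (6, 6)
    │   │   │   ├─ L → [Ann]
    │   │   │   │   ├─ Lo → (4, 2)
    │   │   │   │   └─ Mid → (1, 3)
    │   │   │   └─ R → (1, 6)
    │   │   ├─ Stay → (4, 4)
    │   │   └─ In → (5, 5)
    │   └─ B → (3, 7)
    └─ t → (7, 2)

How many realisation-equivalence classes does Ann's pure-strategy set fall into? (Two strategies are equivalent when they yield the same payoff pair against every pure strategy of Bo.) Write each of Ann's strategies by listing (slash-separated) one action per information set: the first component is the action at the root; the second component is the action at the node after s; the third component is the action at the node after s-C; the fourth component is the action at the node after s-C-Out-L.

6

Ann has 24 pure strategies: s/C/Out/Lo, s/C/Out/Mid, s/C/Stay/Lo, s/C/Stay/Mid, s/C/In/Lo, s/C/In/Mid, s/B/Out/Lo, s/B/Out/Mid, s/B/Stay/Lo, s/B/Stay/Mid, s/B/In/Lo, s/B/In/Mid, t/C/Out/Lo, t/C/Out/Mid, t/C/Stay/Lo, t/C/Stay/Mid, t/C/In/Lo, t/C/In/Mid, t/B/Out/Lo, t/B/Out/Mid, t/B/Stay/Lo, t/B/Stay/Mid, t/B/In/Lo, t/B/In/Mid. Columns: M, L, R.
{s/C/Out/Lo} → row (6,6) (4,2) (1,6)
{s/C/Out/Mid} → row (6,6) (1,3) (1,6)
{s/C/Stay/Lo, s/C/Stay/Mid} → row (4,4) (4,4) (4,4)
{s/C/In/Lo, s/C/In/Mid} → row (5,5) (5,5) (5,5)
{s/B/Out/Lo, s/B/Out/Mid, s/B/Stay/Lo, s/B/Stay/Mid, s/B/In/Lo, s/B/In/Mid} → row (3,7) (3,7) (3,7)
{t/C/Out/Lo, t/C/Out/Mid, t/C/Stay/Lo, t/C/Stay/Mid, t/C/In/Lo, t/C/In/Mid, t/B/Out/Lo, t/B/Out/Mid, t/B/Stay/Lo, t/B/Stay/Mid, t/B/In/Lo, t/B/In/Mid} → row (7,2) (7,2) (7,2)
That's 6 distinct rows out of 24 strategies.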